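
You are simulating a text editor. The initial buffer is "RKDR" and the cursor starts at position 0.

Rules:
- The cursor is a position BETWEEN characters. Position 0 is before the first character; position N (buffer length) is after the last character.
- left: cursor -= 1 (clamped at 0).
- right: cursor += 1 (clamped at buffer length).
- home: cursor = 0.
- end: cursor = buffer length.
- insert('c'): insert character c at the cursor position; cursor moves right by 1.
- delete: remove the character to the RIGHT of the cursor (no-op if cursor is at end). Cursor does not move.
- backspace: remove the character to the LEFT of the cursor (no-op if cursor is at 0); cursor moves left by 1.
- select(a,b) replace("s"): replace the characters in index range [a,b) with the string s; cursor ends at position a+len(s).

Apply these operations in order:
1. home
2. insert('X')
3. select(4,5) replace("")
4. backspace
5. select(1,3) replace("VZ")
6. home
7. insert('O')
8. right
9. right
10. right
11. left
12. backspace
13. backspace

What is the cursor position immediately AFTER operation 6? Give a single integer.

Answer: 0

Derivation:
After op 1 (home): buf='RKDR' cursor=0
After op 2 (insert('X')): buf='XRKDR' cursor=1
After op 3 (select(4,5) replace("")): buf='XRKD' cursor=4
After op 4 (backspace): buf='XRK' cursor=3
After op 5 (select(1,3) replace("VZ")): buf='XVZ' cursor=3
After op 6 (home): buf='XVZ' cursor=0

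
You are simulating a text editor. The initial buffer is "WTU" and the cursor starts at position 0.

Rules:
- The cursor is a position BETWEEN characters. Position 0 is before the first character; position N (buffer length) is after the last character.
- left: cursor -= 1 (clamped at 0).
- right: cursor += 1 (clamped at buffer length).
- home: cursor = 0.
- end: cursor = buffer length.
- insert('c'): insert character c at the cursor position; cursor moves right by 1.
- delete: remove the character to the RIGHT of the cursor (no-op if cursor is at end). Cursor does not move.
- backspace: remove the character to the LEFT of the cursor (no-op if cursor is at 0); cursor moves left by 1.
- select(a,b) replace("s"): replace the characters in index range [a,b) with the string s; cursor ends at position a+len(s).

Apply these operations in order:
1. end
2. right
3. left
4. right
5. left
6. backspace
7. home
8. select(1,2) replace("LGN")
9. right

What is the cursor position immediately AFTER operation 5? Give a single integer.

After op 1 (end): buf='WTU' cursor=3
After op 2 (right): buf='WTU' cursor=3
After op 3 (left): buf='WTU' cursor=2
After op 4 (right): buf='WTU' cursor=3
After op 5 (left): buf='WTU' cursor=2

Answer: 2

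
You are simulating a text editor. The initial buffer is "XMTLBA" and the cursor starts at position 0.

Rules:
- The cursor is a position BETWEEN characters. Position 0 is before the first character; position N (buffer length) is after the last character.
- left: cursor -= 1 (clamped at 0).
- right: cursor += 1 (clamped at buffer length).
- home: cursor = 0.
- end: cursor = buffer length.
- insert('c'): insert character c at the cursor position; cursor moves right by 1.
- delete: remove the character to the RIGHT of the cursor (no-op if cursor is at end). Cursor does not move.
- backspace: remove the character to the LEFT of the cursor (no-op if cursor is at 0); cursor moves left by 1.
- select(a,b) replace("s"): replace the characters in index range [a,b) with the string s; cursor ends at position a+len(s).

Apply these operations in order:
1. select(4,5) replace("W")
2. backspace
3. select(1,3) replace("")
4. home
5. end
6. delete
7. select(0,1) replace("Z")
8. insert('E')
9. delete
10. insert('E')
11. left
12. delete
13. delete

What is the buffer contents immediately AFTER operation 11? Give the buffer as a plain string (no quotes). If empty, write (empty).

After op 1 (select(4,5) replace("W")): buf='XMTLWA' cursor=5
After op 2 (backspace): buf='XMTLA' cursor=4
After op 3 (select(1,3) replace("")): buf='XLA' cursor=1
After op 4 (home): buf='XLA' cursor=0
After op 5 (end): buf='XLA' cursor=3
After op 6 (delete): buf='XLA' cursor=3
After op 7 (select(0,1) replace("Z")): buf='ZLA' cursor=1
After op 8 (insert('E')): buf='ZELA' cursor=2
After op 9 (delete): buf='ZEA' cursor=2
After op 10 (insert('E')): buf='ZEEA' cursor=3
After op 11 (left): buf='ZEEA' cursor=2

Answer: ZEEA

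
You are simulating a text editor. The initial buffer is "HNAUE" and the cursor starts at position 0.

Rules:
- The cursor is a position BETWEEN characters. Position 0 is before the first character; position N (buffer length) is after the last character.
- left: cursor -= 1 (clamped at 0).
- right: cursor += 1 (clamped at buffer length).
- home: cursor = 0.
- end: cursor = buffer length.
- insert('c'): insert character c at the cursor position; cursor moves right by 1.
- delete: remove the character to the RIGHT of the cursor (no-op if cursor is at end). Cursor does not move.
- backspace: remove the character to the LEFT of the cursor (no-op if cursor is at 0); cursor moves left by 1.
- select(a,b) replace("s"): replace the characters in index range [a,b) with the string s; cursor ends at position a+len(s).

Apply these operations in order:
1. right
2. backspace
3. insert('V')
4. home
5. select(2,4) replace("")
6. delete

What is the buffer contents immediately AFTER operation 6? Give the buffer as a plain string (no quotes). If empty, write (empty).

After op 1 (right): buf='HNAUE' cursor=1
After op 2 (backspace): buf='NAUE' cursor=0
After op 3 (insert('V')): buf='VNAUE' cursor=1
After op 4 (home): buf='VNAUE' cursor=0
After op 5 (select(2,4) replace("")): buf='VNE' cursor=2
After op 6 (delete): buf='VN' cursor=2

Answer: VN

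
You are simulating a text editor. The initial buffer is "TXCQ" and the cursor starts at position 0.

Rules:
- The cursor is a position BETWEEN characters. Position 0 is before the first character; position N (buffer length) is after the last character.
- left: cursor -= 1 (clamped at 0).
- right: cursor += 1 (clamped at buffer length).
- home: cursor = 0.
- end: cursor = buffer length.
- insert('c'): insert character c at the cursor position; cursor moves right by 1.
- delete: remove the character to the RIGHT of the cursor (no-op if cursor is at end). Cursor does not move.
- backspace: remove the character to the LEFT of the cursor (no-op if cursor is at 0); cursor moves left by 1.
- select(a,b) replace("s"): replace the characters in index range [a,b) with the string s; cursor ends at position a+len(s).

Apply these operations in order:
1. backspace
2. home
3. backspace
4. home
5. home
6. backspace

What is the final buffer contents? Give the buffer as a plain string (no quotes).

After op 1 (backspace): buf='TXCQ' cursor=0
After op 2 (home): buf='TXCQ' cursor=0
After op 3 (backspace): buf='TXCQ' cursor=0
After op 4 (home): buf='TXCQ' cursor=0
After op 5 (home): buf='TXCQ' cursor=0
After op 6 (backspace): buf='TXCQ' cursor=0

Answer: TXCQ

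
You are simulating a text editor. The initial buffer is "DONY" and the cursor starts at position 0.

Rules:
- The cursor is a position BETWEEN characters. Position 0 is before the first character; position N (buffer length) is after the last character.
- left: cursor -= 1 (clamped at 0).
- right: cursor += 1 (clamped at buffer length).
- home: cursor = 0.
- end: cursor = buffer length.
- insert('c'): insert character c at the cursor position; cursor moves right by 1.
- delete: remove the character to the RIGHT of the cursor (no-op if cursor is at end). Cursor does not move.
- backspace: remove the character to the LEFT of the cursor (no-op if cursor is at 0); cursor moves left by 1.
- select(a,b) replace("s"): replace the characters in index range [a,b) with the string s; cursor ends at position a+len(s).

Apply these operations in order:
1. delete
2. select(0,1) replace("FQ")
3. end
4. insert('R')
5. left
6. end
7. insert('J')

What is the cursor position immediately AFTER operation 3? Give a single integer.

Answer: 4

Derivation:
After op 1 (delete): buf='ONY' cursor=0
After op 2 (select(0,1) replace("FQ")): buf='FQNY' cursor=2
After op 3 (end): buf='FQNY' cursor=4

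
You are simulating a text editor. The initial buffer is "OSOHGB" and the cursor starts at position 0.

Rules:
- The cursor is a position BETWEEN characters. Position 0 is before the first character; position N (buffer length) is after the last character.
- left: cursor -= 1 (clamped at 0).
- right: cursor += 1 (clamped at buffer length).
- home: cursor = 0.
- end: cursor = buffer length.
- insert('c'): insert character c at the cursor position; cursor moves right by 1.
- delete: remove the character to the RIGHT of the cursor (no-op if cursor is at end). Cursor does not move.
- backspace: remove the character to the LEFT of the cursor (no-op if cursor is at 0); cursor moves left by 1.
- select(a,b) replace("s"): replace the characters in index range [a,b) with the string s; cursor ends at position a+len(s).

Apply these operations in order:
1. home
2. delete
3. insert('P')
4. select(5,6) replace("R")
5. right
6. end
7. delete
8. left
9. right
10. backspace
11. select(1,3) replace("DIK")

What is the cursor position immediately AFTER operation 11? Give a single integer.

Answer: 4

Derivation:
After op 1 (home): buf='OSOHGB' cursor=0
After op 2 (delete): buf='SOHGB' cursor=0
After op 3 (insert('P')): buf='PSOHGB' cursor=1
After op 4 (select(5,6) replace("R")): buf='PSOHGR' cursor=6
After op 5 (right): buf='PSOHGR' cursor=6
After op 6 (end): buf='PSOHGR' cursor=6
After op 7 (delete): buf='PSOHGR' cursor=6
After op 8 (left): buf='PSOHGR' cursor=5
After op 9 (right): buf='PSOHGR' cursor=6
After op 10 (backspace): buf='PSOHG' cursor=5
After op 11 (select(1,3) replace("DIK")): buf='PDIKHG' cursor=4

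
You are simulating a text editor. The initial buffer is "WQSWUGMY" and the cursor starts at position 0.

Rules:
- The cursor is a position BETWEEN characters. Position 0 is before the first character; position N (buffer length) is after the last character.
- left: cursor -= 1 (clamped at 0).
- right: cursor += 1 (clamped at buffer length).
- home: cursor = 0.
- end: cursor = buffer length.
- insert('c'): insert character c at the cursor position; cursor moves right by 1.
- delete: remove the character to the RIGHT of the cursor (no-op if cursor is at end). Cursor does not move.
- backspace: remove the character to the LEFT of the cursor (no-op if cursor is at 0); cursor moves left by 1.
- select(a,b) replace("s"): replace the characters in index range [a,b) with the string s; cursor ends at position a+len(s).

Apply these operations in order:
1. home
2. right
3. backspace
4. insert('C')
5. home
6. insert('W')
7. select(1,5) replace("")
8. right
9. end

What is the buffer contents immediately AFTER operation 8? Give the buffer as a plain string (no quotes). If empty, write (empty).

Answer: WUGMY

Derivation:
After op 1 (home): buf='WQSWUGMY' cursor=0
After op 2 (right): buf='WQSWUGMY' cursor=1
After op 3 (backspace): buf='QSWUGMY' cursor=0
After op 4 (insert('C')): buf='CQSWUGMY' cursor=1
After op 5 (home): buf='CQSWUGMY' cursor=0
After op 6 (insert('W')): buf='WCQSWUGMY' cursor=1
After op 7 (select(1,5) replace("")): buf='WUGMY' cursor=1
After op 8 (right): buf='WUGMY' cursor=2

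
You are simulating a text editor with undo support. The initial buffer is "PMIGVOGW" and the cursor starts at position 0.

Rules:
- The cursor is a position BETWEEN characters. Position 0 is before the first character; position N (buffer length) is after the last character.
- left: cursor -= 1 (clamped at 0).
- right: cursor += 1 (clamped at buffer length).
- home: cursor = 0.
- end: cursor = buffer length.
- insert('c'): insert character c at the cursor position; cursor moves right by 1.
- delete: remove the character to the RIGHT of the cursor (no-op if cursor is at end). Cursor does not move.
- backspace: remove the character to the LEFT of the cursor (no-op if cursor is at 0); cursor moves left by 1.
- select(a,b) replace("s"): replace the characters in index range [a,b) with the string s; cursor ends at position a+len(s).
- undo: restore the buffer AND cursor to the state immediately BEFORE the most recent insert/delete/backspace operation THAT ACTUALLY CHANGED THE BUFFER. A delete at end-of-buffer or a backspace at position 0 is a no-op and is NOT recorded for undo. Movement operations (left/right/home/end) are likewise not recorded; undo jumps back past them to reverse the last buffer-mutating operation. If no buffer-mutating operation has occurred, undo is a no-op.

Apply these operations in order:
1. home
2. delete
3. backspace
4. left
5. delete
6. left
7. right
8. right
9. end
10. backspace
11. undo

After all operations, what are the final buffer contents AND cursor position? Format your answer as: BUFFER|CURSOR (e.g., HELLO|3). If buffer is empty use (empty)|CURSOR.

After op 1 (home): buf='PMIGVOGW' cursor=0
After op 2 (delete): buf='MIGVOGW' cursor=0
After op 3 (backspace): buf='MIGVOGW' cursor=0
After op 4 (left): buf='MIGVOGW' cursor=0
After op 5 (delete): buf='IGVOGW' cursor=0
After op 6 (left): buf='IGVOGW' cursor=0
After op 7 (right): buf='IGVOGW' cursor=1
After op 8 (right): buf='IGVOGW' cursor=2
After op 9 (end): buf='IGVOGW' cursor=6
After op 10 (backspace): buf='IGVOG' cursor=5
After op 11 (undo): buf='IGVOGW' cursor=6

Answer: IGVOGW|6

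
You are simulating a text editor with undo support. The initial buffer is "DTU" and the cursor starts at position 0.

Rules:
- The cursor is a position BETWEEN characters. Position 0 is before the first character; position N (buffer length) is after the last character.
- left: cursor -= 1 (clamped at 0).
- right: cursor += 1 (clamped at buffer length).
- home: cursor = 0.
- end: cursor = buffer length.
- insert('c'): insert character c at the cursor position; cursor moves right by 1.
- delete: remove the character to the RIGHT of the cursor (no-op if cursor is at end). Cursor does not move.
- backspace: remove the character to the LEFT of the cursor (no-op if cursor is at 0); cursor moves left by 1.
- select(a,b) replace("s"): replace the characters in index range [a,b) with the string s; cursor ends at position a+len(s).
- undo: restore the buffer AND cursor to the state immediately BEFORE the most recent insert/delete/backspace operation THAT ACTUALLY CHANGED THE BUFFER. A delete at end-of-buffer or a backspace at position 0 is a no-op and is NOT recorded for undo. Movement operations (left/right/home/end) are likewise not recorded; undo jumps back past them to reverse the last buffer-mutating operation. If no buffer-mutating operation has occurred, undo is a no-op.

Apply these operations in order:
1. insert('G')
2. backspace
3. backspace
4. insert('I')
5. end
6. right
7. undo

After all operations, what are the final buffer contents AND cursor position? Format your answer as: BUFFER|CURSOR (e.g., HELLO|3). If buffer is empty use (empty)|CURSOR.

After op 1 (insert('G')): buf='GDTU' cursor=1
After op 2 (backspace): buf='DTU' cursor=0
After op 3 (backspace): buf='DTU' cursor=0
After op 4 (insert('I')): buf='IDTU' cursor=1
After op 5 (end): buf='IDTU' cursor=4
After op 6 (right): buf='IDTU' cursor=4
After op 7 (undo): buf='DTU' cursor=0

Answer: DTU|0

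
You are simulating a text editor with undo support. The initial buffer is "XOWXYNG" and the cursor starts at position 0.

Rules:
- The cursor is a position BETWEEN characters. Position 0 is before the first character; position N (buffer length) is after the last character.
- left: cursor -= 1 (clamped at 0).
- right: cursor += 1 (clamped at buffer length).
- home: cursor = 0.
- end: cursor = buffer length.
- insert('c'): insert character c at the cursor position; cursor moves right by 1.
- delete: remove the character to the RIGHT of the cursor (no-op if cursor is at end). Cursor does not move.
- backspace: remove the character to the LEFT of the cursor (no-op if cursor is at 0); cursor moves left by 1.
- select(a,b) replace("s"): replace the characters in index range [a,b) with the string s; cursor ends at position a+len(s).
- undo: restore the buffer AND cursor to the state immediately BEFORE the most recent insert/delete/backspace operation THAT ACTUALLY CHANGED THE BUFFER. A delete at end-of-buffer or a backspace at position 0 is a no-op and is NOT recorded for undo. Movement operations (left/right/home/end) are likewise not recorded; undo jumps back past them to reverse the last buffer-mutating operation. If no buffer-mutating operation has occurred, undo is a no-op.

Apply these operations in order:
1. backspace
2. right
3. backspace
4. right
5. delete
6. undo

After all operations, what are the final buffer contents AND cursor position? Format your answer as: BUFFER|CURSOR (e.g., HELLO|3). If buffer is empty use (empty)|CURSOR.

After op 1 (backspace): buf='XOWXYNG' cursor=0
After op 2 (right): buf='XOWXYNG' cursor=1
After op 3 (backspace): buf='OWXYNG' cursor=0
After op 4 (right): buf='OWXYNG' cursor=1
After op 5 (delete): buf='OXYNG' cursor=1
After op 6 (undo): buf='OWXYNG' cursor=1

Answer: OWXYNG|1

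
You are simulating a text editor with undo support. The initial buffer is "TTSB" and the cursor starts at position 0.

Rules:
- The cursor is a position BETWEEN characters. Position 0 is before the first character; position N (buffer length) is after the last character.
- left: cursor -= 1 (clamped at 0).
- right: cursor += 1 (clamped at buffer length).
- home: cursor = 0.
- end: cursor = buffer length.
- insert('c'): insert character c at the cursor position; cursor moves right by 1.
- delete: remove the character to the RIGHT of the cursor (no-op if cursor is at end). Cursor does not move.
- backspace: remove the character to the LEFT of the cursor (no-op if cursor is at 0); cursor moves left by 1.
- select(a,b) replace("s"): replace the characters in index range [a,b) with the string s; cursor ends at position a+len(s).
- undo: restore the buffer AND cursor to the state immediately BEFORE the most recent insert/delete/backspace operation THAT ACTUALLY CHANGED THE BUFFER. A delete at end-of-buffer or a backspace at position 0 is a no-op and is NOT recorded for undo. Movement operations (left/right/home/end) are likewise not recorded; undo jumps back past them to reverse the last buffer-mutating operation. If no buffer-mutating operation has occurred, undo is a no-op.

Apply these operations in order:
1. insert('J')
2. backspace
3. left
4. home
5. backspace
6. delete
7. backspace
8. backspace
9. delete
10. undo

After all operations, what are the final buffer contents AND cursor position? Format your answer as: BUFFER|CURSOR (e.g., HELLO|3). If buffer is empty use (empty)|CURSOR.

Answer: TSB|0

Derivation:
After op 1 (insert('J')): buf='JTTSB' cursor=1
After op 2 (backspace): buf='TTSB' cursor=0
After op 3 (left): buf='TTSB' cursor=0
After op 4 (home): buf='TTSB' cursor=0
After op 5 (backspace): buf='TTSB' cursor=0
After op 6 (delete): buf='TSB' cursor=0
After op 7 (backspace): buf='TSB' cursor=0
After op 8 (backspace): buf='TSB' cursor=0
After op 9 (delete): buf='SB' cursor=0
After op 10 (undo): buf='TSB' cursor=0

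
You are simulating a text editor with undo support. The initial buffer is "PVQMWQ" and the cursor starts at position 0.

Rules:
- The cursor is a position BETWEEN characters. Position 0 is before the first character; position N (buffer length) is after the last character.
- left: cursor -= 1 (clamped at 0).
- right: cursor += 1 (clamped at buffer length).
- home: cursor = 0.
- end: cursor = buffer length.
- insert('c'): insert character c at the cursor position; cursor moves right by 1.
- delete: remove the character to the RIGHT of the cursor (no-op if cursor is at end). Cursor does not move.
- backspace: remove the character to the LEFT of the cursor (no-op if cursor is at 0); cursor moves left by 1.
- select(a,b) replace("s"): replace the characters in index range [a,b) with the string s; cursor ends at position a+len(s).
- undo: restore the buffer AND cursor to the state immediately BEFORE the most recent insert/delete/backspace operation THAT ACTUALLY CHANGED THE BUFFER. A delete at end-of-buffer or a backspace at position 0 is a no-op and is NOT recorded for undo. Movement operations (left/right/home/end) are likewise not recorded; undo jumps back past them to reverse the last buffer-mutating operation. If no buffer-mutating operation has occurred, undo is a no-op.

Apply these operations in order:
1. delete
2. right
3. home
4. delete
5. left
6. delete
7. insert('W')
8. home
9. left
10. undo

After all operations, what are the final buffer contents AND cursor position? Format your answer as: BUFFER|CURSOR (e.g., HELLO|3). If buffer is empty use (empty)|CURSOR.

After op 1 (delete): buf='VQMWQ' cursor=0
After op 2 (right): buf='VQMWQ' cursor=1
After op 3 (home): buf='VQMWQ' cursor=0
After op 4 (delete): buf='QMWQ' cursor=0
After op 5 (left): buf='QMWQ' cursor=0
After op 6 (delete): buf='MWQ' cursor=0
After op 7 (insert('W')): buf='WMWQ' cursor=1
After op 8 (home): buf='WMWQ' cursor=0
After op 9 (left): buf='WMWQ' cursor=0
After op 10 (undo): buf='MWQ' cursor=0

Answer: MWQ|0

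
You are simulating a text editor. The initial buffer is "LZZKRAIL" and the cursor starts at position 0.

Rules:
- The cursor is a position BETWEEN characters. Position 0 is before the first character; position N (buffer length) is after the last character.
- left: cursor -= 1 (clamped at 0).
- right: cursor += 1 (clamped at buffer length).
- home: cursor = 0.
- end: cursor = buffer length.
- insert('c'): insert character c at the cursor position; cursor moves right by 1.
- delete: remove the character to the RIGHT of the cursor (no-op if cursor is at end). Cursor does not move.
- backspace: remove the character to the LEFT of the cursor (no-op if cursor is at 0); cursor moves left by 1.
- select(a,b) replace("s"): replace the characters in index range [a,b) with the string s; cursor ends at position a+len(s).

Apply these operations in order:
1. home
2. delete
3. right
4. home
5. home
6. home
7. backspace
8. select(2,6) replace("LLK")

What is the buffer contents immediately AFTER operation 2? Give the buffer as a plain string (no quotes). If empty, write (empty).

Answer: ZZKRAIL

Derivation:
After op 1 (home): buf='LZZKRAIL' cursor=0
After op 2 (delete): buf='ZZKRAIL' cursor=0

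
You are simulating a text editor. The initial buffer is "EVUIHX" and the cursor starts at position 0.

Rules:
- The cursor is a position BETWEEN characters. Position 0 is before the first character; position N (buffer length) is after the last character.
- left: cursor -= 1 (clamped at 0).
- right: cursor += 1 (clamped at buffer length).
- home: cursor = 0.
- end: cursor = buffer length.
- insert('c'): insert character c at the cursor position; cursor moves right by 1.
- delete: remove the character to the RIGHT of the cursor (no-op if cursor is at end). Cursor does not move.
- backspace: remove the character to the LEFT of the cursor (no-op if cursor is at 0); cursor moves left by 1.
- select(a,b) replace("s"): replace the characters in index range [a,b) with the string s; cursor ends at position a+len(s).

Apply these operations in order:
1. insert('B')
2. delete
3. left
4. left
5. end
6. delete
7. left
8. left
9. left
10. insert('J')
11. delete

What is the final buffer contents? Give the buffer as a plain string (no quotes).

Answer: BVUJHX

Derivation:
After op 1 (insert('B')): buf='BEVUIHX' cursor=1
After op 2 (delete): buf='BVUIHX' cursor=1
After op 3 (left): buf='BVUIHX' cursor=0
After op 4 (left): buf='BVUIHX' cursor=0
After op 5 (end): buf='BVUIHX' cursor=6
After op 6 (delete): buf='BVUIHX' cursor=6
After op 7 (left): buf='BVUIHX' cursor=5
After op 8 (left): buf='BVUIHX' cursor=4
After op 9 (left): buf='BVUIHX' cursor=3
After op 10 (insert('J')): buf='BVUJIHX' cursor=4
After op 11 (delete): buf='BVUJHX' cursor=4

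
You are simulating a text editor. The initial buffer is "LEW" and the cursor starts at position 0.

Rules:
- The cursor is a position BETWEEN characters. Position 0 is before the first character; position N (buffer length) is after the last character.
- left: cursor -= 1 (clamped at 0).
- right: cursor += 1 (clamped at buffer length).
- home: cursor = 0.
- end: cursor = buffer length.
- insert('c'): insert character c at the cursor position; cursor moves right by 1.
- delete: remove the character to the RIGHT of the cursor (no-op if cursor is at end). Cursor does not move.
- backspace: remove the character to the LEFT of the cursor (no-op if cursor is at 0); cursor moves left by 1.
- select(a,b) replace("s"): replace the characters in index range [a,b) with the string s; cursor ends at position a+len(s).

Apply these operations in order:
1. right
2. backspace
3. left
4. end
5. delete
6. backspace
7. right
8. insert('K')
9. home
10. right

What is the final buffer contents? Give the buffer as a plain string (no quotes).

After op 1 (right): buf='LEW' cursor=1
After op 2 (backspace): buf='EW' cursor=0
After op 3 (left): buf='EW' cursor=0
After op 4 (end): buf='EW' cursor=2
After op 5 (delete): buf='EW' cursor=2
After op 6 (backspace): buf='E' cursor=1
After op 7 (right): buf='E' cursor=1
After op 8 (insert('K')): buf='EK' cursor=2
After op 9 (home): buf='EK' cursor=0
After op 10 (right): buf='EK' cursor=1

Answer: EK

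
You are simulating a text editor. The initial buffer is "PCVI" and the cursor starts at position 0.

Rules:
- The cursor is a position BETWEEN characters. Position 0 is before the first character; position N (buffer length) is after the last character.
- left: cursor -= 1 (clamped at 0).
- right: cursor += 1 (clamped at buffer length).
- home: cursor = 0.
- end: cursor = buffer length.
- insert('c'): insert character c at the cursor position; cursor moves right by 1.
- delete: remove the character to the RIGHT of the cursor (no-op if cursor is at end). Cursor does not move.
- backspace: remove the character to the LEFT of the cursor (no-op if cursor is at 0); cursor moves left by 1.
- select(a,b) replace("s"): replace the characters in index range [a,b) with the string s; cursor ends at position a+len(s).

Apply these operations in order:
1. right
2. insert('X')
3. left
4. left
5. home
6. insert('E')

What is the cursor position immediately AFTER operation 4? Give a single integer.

After op 1 (right): buf='PCVI' cursor=1
After op 2 (insert('X')): buf='PXCVI' cursor=2
After op 3 (left): buf='PXCVI' cursor=1
After op 4 (left): buf='PXCVI' cursor=0

Answer: 0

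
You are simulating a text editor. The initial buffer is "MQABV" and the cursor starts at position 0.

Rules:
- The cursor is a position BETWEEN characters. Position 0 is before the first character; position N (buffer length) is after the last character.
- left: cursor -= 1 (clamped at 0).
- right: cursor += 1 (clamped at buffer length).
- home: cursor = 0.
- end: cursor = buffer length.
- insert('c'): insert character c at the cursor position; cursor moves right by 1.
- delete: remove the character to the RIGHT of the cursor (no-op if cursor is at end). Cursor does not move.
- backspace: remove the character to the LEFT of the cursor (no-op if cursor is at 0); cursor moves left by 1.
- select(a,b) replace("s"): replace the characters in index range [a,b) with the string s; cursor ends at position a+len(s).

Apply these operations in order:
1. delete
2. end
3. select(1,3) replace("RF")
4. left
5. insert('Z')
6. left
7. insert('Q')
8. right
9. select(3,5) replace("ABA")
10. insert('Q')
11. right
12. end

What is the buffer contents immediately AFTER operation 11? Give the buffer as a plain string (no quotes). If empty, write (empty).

Answer: QRQABAQV

Derivation:
After op 1 (delete): buf='QABV' cursor=0
After op 2 (end): buf='QABV' cursor=4
After op 3 (select(1,3) replace("RF")): buf='QRFV' cursor=3
After op 4 (left): buf='QRFV' cursor=2
After op 5 (insert('Z')): buf='QRZFV' cursor=3
After op 6 (left): buf='QRZFV' cursor=2
After op 7 (insert('Q')): buf='QRQZFV' cursor=3
After op 8 (right): buf='QRQZFV' cursor=4
After op 9 (select(3,5) replace("ABA")): buf='QRQABAV' cursor=6
After op 10 (insert('Q')): buf='QRQABAQV' cursor=7
After op 11 (right): buf='QRQABAQV' cursor=8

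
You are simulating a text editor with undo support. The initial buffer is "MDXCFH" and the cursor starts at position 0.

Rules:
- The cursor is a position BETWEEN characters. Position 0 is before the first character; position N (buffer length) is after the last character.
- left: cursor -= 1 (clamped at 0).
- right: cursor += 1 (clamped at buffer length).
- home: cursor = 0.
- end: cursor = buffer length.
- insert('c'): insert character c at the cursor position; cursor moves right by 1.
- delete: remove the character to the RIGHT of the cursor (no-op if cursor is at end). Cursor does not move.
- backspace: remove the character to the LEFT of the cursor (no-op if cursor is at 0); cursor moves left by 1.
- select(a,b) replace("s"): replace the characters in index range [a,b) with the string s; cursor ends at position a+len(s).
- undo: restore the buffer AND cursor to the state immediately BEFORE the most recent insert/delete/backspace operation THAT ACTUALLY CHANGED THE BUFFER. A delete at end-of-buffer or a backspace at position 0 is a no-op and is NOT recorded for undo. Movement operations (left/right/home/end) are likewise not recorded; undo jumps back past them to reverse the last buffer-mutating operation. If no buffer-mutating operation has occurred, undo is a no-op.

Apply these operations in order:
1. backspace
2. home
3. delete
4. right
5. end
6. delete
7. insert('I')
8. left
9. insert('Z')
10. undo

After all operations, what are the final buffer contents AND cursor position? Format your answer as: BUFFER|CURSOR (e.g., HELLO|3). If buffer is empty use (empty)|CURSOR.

Answer: DXCFHI|5

Derivation:
After op 1 (backspace): buf='MDXCFH' cursor=0
After op 2 (home): buf='MDXCFH' cursor=0
After op 3 (delete): buf='DXCFH' cursor=0
After op 4 (right): buf='DXCFH' cursor=1
After op 5 (end): buf='DXCFH' cursor=5
After op 6 (delete): buf='DXCFH' cursor=5
After op 7 (insert('I')): buf='DXCFHI' cursor=6
After op 8 (left): buf='DXCFHI' cursor=5
After op 9 (insert('Z')): buf='DXCFHZI' cursor=6
After op 10 (undo): buf='DXCFHI' cursor=5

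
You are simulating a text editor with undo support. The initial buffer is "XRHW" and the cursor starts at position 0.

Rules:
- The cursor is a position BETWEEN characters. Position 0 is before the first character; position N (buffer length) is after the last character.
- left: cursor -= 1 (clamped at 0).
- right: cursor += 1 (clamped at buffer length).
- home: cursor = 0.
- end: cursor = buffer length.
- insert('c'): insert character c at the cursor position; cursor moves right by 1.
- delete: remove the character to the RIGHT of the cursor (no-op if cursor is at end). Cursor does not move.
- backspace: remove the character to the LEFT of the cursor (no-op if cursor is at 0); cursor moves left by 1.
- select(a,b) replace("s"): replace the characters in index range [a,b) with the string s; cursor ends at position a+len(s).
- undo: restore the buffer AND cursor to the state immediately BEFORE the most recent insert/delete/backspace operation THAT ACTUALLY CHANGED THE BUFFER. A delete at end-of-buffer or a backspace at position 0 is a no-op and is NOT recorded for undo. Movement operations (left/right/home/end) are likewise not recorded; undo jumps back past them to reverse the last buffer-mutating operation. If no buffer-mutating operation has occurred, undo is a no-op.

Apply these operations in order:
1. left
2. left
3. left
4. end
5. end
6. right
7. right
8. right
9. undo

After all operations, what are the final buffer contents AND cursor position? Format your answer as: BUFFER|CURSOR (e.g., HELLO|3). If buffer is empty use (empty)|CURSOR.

After op 1 (left): buf='XRHW' cursor=0
After op 2 (left): buf='XRHW' cursor=0
After op 3 (left): buf='XRHW' cursor=0
After op 4 (end): buf='XRHW' cursor=4
After op 5 (end): buf='XRHW' cursor=4
After op 6 (right): buf='XRHW' cursor=4
After op 7 (right): buf='XRHW' cursor=4
After op 8 (right): buf='XRHW' cursor=4
After op 9 (undo): buf='XRHW' cursor=4

Answer: XRHW|4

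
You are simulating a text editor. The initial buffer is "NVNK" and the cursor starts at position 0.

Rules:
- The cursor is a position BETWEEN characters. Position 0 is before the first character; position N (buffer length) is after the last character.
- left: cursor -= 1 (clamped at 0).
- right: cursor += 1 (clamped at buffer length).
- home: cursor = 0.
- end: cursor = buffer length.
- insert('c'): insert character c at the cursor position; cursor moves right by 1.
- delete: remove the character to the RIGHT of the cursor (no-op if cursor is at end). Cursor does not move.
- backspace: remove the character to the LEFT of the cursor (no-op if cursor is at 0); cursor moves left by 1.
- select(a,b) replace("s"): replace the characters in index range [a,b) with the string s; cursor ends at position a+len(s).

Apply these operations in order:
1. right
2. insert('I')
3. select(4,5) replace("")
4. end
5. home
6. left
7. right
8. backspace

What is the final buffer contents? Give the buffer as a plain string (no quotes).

Answer: IVN

Derivation:
After op 1 (right): buf='NVNK' cursor=1
After op 2 (insert('I')): buf='NIVNK' cursor=2
After op 3 (select(4,5) replace("")): buf='NIVN' cursor=4
After op 4 (end): buf='NIVN' cursor=4
After op 5 (home): buf='NIVN' cursor=0
After op 6 (left): buf='NIVN' cursor=0
After op 7 (right): buf='NIVN' cursor=1
After op 8 (backspace): buf='IVN' cursor=0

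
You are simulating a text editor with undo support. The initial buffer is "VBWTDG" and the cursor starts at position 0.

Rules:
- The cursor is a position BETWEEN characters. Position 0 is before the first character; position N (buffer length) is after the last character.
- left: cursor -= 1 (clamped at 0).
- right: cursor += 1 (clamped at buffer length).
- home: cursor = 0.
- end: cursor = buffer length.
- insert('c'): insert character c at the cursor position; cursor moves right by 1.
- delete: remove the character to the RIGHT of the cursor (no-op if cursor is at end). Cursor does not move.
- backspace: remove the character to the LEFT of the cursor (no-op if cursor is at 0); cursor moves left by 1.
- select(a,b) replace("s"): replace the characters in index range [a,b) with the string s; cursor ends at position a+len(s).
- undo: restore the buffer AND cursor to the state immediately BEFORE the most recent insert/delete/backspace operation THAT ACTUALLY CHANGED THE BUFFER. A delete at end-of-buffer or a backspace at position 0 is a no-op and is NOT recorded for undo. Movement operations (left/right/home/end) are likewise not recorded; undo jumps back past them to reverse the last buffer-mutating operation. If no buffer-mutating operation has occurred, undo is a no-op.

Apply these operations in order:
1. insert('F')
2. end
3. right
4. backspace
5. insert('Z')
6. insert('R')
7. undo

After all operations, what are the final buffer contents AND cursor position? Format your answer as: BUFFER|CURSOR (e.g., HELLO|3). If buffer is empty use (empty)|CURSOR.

After op 1 (insert('F')): buf='FVBWTDG' cursor=1
After op 2 (end): buf='FVBWTDG' cursor=7
After op 3 (right): buf='FVBWTDG' cursor=7
After op 4 (backspace): buf='FVBWTD' cursor=6
After op 5 (insert('Z')): buf='FVBWTDZ' cursor=7
After op 6 (insert('R')): buf='FVBWTDZR' cursor=8
After op 7 (undo): buf='FVBWTDZ' cursor=7

Answer: FVBWTDZ|7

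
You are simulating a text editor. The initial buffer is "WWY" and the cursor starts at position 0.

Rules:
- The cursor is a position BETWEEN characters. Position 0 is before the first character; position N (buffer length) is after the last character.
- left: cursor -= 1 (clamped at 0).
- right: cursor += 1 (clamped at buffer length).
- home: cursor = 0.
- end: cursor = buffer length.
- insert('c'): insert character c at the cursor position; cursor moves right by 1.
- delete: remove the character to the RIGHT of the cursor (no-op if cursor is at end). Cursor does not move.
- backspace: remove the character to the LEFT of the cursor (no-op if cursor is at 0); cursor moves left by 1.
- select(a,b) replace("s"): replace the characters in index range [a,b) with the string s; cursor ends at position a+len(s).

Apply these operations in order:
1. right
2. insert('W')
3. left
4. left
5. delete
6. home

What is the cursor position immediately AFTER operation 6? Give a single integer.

Answer: 0

Derivation:
After op 1 (right): buf='WWY' cursor=1
After op 2 (insert('W')): buf='WWWY' cursor=2
After op 3 (left): buf='WWWY' cursor=1
After op 4 (left): buf='WWWY' cursor=0
After op 5 (delete): buf='WWY' cursor=0
After op 6 (home): buf='WWY' cursor=0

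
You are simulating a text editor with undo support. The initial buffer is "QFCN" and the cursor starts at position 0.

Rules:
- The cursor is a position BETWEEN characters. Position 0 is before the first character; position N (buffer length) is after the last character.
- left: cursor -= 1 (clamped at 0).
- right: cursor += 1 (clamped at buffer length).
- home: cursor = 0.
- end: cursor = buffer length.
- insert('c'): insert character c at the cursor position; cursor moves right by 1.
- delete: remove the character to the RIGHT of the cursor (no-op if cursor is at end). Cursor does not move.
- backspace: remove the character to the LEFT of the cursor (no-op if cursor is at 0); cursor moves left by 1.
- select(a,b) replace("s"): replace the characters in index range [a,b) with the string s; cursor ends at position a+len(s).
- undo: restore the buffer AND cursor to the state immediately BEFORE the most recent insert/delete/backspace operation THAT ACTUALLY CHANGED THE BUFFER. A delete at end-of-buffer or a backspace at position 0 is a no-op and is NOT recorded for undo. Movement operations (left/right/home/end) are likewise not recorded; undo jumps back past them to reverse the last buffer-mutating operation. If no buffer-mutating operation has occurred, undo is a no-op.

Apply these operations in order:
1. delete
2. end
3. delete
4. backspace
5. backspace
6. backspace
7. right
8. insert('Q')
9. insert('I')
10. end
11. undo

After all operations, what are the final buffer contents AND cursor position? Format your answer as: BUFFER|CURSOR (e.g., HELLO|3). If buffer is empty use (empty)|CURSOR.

After op 1 (delete): buf='FCN' cursor=0
After op 2 (end): buf='FCN' cursor=3
After op 3 (delete): buf='FCN' cursor=3
After op 4 (backspace): buf='FC' cursor=2
After op 5 (backspace): buf='F' cursor=1
After op 6 (backspace): buf='(empty)' cursor=0
After op 7 (right): buf='(empty)' cursor=0
After op 8 (insert('Q')): buf='Q' cursor=1
After op 9 (insert('I')): buf='QI' cursor=2
After op 10 (end): buf='QI' cursor=2
After op 11 (undo): buf='Q' cursor=1

Answer: Q|1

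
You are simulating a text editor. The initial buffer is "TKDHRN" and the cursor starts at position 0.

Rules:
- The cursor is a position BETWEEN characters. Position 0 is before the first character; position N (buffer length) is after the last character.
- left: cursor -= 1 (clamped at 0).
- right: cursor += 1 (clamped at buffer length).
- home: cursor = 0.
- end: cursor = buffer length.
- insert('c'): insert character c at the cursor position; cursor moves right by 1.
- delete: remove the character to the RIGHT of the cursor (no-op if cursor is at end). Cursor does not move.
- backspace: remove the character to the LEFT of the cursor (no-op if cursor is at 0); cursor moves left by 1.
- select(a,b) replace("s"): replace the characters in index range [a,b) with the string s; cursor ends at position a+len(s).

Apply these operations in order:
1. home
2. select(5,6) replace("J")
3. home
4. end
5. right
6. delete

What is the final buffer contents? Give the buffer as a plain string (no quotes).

After op 1 (home): buf='TKDHRN' cursor=0
After op 2 (select(5,6) replace("J")): buf='TKDHRJ' cursor=6
After op 3 (home): buf='TKDHRJ' cursor=0
After op 4 (end): buf='TKDHRJ' cursor=6
After op 5 (right): buf='TKDHRJ' cursor=6
After op 6 (delete): buf='TKDHRJ' cursor=6

Answer: TKDHRJ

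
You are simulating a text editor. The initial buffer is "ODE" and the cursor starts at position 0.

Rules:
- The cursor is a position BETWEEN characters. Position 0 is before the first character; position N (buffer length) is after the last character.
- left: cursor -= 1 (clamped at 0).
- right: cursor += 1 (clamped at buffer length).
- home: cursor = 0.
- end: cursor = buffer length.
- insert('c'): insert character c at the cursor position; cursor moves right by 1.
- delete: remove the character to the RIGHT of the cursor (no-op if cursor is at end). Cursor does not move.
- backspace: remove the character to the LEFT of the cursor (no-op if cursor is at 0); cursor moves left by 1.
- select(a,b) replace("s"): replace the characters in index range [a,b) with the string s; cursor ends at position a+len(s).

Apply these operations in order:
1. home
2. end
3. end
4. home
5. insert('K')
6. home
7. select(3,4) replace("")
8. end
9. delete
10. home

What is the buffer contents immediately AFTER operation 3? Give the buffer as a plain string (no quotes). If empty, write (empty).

Answer: ODE

Derivation:
After op 1 (home): buf='ODE' cursor=0
After op 2 (end): buf='ODE' cursor=3
After op 3 (end): buf='ODE' cursor=3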